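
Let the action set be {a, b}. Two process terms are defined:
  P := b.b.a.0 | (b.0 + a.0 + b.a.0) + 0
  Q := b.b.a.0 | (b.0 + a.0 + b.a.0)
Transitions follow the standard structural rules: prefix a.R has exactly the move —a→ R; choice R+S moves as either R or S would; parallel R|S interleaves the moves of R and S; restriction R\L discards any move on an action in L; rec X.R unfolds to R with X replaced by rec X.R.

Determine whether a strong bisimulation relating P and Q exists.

LTS(P): 12 reachable states
  u0 = b.b.a.0 | (b.0 + a.0 + b.a.0) + 0 :: ··a··> u1, ··b··> u1, ··b··> u2, ··b··> u3
  u1 = b.b.a.0 | 0 :: ··b··> u4
  u2 = b.a.0 | (b.0 + a.0 + b.a.0) :: ··a··> u4, ··b··> u4, ··b··> u5, ··b··> u6
  u3 = b.b.a.0 | a.0 :: ··a··> u1, ··b··> u6
  u4 = b.a.0 | 0 :: ··b··> u7
  u5 = a.0 | (b.0 + a.0 + b.a.0) :: ··a··> u7, ··a··> u8, ··b··> u7, ··b··> u9
  u6 = b.a.0 | a.0 :: ··a··> u4, ··b··> u9
  u7 = a.0 | 0 :: ··a··> u10
  u8 = 0 | (b.0 + a.0 + b.a.0) :: ··a··> u10, ··b··> u10, ··b··> u11
  u9 = a.0 | a.0 :: ··a··> u11, ··a··> u7
  u10 = 0 | 0 :: stopped
  u11 = 0 | a.0 :: ··a··> u10
LTS(Q): 12 reachable states
  v0 = b.b.a.0 | (b.0 + a.0 + b.a.0) :: ··a··> v1, ··b··> v1, ··b··> v2, ··b··> v3
  v1 = b.b.a.0 | 0 :: ··b··> v4
  v2 = b.a.0 | (b.0 + a.0 + b.a.0) :: ··a··> v4, ··b··> v4, ··b··> v5, ··b··> v6
  v3 = b.b.a.0 | a.0 :: ··a··> v1, ··b··> v6
  v4 = b.a.0 | 0 :: ··b··> v7
  v5 = a.0 | (b.0 + a.0 + b.a.0) :: ··a··> v7, ··a··> v8, ··b··> v7, ··b··> v9
  v6 = b.a.0 | a.0 :: ··a··> v4, ··b··> v9
  v7 = a.0 | 0 :: ··a··> v10
  v8 = 0 | (b.0 + a.0 + b.a.0) :: ··a··> v10, ··b··> v10, ··b··> v11
  v9 = a.0 | a.0 :: ··a··> v11, ··a··> v7
  v10 = 0 | 0 :: stopped
  v11 = 0 | a.0 :: ··a··> v10
Coarsest stable partition (strong bisimilarity classes):
  B0 = {u0, v0}
  B1 = {u1, v1}
  B2 = {u4, v4}
  B3 = {u11, u7, v11, v7}
  B4 = {u10, v10}
  B5 = {u2, v2}
  B6 = {u5, v5}
  B7 = {u9, v9}
  B8 = {u8, v8}
  B9 = {u6, v6}
  B10 = {u3, v3}
u0 ∈ B0, v0 ∈ B0 → same block

YES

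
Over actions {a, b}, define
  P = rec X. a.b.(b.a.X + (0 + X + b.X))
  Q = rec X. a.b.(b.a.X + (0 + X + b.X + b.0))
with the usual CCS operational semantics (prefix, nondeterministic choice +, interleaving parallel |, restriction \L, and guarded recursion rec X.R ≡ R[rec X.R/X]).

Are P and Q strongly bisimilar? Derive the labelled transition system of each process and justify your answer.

LTS(P): 4 reachable states
  m0 = rec X. a.b.(b.a.X + (0 + X + b.X)) :: —a→ m1
  m1 = b.(b.a.(rec X. a.b.(b.a.X + (0 + X + b.X))) + (0 + (rec X. a.b.(b.a.X + (0 + X + b.X))) + b.(rec X. a.b.(b.a.X + (0 + X + b.X))))) :: —b→ m2
  m2 = b.a.(rec X. a.b.(b.a.X + (0 + X + b.X))) + (0 + (rec X. a.b.(b.a.X + (0 + X + b.X))) + b.(rec X. a.b.(b.a.X + (0 + X + b.X)))) :: —a→ m1, —b→ m0, —b→ m3
  m3 = a.(rec X. a.b.(b.a.X + (0 + X + b.X))) :: —a→ m0
LTS(Q): 5 reachable states
  n0 = rec X. a.b.(b.a.X + (0 + X + b.X + b.0)) :: —a→ n1
  n1 = b.(b.a.(rec X. a.b.(b.a.X + (0 + X + b.X + b.0))) + (0 + (rec X. a.b.(b.a.X + (0 + X + b.X + b.0))) + b.(rec X. a.b.(b.a.X + (0 + X + b.X + b.0))) + b.0)) :: —b→ n2
  n2 = b.a.(rec X. a.b.(b.a.X + (0 + X + b.X + b.0))) + (0 + (rec X. a.b.(b.a.X + (0 + X + b.X + b.0))) + b.(rec X. a.b.(b.a.X + (0 + X + b.X + b.0))) + b.0) :: —a→ n1, —b→ n0, —b→ n3, —b→ n4
  n3 = 0 :: deadlocked
  n4 = a.(rec X. a.b.(b.a.X + (0 + X + b.X + b.0))) :: —a→ n0
Coarsest stable partition (strong bisimilarity classes):
  B0 = {m0}
  B1 = {m1}
  B2 = {m2}
  B3 = {m3}
  B4 = {n0}
  B5 = {n1}
  B6 = {n2}
  B7 = {n3}
  B8 = {n4}
m0 ∈ B0, n0 ∈ B4 → different blocks

not bisimilar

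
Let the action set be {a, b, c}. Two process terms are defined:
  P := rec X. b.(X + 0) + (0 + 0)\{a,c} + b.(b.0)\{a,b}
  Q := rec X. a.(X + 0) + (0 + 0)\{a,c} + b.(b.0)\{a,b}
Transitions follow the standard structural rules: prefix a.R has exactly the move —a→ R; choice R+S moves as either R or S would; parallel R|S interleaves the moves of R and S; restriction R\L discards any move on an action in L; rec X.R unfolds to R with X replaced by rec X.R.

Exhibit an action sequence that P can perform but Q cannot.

bb

P's transition system — 3 states:
  s0 = rec X. b.(X + 0) + (0 + 0)\{a,c} + b.(b.0)\{a,b} ⊢ -b-> s1, -b-> s2
  s1 = (b.0)\{a,b} ⊢ (no moves)
  s2 = (rec X. b.(X + 0) + (0 + 0)\{a,c} + b.(b.0)\{a,b}) + 0 ⊢ -b-> s1, -b-> s2
Q's transition system — 3 states:
  t0 = rec X. a.(X + 0) + (0 + 0)\{a,c} + b.(b.0)\{a,b} ⊢ -a-> t1, -b-> t2
  t1 = (rec X. a.(X + 0) + (0 + 0)\{a,c} + b.(b.0)\{a,b}) + 0 ⊢ -a-> t1, -b-> t2
  t2 = (b.0)\{a,b} ⊢ (no moves)
Trace ⟨bb⟩ through P, begin at {s0}:
  [1] b ⇒ {s1, s2}
  [2] b ⇒ {s1, s2}
  ✓ P
Trace ⟨bb⟩ through Q, begin at {t0}:
  [1] b ⇒ {t2}
  [2] b ⇒ ∅ (Q stuck)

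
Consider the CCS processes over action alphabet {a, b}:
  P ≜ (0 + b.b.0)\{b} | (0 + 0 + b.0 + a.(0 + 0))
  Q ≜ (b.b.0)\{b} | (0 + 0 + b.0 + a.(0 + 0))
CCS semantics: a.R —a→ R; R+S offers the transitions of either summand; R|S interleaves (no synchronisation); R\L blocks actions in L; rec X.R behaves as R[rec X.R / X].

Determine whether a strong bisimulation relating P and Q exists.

bisimilar

P's transition system — 3 states:
  p0 = (0 + b.b.0)\{b} | (0 + 0 + b.0 + a.(0 + 0)) :: ··a··> p1, ··b··> p2
  p1 = (0 + b.b.0)\{b} | (0 + 0) :: ·
  p2 = (0 + b.b.0)\{b} | 0 :: ·
Q's transition system — 3 states:
  q0 = (b.b.0)\{b} | (0 + 0 + b.0 + a.(0 + 0)) :: ··a··> q1, ··b··> q2
  q1 = (b.b.0)\{b} | (0 + 0) :: ·
  q2 = (b.b.0)\{b} | 0 :: ·
Bisimilarity quotient blocks:
  B0 = {p0, q0}
  B1 = {p1, p2, q1, q2}
p0 ∈ B0, q0 ∈ B0 → same block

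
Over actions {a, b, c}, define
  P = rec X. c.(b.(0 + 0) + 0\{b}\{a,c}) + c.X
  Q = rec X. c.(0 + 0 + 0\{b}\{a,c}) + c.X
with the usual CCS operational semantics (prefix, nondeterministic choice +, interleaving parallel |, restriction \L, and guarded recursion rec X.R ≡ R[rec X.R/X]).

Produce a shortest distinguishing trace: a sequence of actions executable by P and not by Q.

cb

P's transition system — 3 states:
  s0 = rec X. c.(b.(0 + 0) + 0\{b}\{a,c}) + c.X → =c=> s0, =c=> s1
  s1 = b.(0 + 0) + 0\{b}\{a,c} → =b=> s2
  s2 = 0 + 0 → (no moves)
Q's transition system — 2 states:
  t0 = rec X. c.(0 + 0 + 0\{b}\{a,c}) + c.X → =c=> t0, =c=> t1
  t1 = 0 + 0 + 0\{b}\{a,c} → (no moves)
Executing cb from P (initial set {s0}):
  step 1 (c): {s0, s1}
  step 2 (b): {s2}
  P completes σ.
Executing cb from Q (initial set {t0}):
  step 1 (c): {t0, t1}
  step 2 (b): no successor for Q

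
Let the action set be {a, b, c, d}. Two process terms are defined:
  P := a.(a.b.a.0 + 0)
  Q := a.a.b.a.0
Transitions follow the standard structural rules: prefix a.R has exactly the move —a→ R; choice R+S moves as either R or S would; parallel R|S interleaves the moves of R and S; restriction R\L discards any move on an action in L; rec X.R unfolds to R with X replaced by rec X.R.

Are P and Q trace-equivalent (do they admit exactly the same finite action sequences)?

YES

Reachable graph of P (5 states):
  p0 = a.(a.b.a.0 + 0) → ··a··> p1
  p1 = a.b.a.0 + 0 → ··a··> p2
  p2 = b.a.0 → ··b··> p3
  p3 = a.0 → ··a··> p4
  p4 = 0 → ·
Reachable graph of Q (5 states):
  q0 = a.a.b.a.0 → ··a··> q1
  q1 = a.b.a.0 → ··a··> q2
  q2 = b.a.0 → ··b··> q3
  q3 = a.0 → ··a··> q4
  q4 = 0 → ·
Coarsest stable partition (strong bisimilarity classes):
  B0 = {p0, q0}
  B1 = {p1, q1}
  B2 = {p2, q2}
  B3 = {p3, q3}
  B4 = {p4, q4}
p0 ∈ B0, q0 ∈ B0 → same block
Bisimilar ⇒ trace-equivalent.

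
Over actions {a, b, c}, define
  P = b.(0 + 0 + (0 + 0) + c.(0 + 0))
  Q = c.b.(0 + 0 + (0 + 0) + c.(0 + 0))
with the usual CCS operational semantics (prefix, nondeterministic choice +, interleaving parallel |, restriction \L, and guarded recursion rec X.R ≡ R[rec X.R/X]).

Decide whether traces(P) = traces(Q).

Reachable graph of P (3 states):
  m0 = b.(0 + 0 + (0 + 0) + c.(0 + 0)) :: =b=> m1
  m1 = 0 + 0 + (0 + 0) + c.(0 + 0) :: =c=> m2
  m2 = 0 + 0 :: stopped
Reachable graph of Q (4 states):
  n0 = c.b.(0 + 0 + (0 + 0) + c.(0 + 0)) :: =c=> n1
  n1 = b.(0 + 0 + (0 + 0) + c.(0 + 0)) :: =b=> n2
  n2 = 0 + 0 + (0 + 0) + c.(0 + 0) :: =c=> n3
  n3 = 0 + 0 :: stopped
Executing b from P (initial set {m0}):
  after b @ step 1: {m1}
  ✓ P
Executing b from Q (initial set {n0}):
  after b @ step 1: ∅  — Q cannot continue

trace-distinct — witness ⟨b⟩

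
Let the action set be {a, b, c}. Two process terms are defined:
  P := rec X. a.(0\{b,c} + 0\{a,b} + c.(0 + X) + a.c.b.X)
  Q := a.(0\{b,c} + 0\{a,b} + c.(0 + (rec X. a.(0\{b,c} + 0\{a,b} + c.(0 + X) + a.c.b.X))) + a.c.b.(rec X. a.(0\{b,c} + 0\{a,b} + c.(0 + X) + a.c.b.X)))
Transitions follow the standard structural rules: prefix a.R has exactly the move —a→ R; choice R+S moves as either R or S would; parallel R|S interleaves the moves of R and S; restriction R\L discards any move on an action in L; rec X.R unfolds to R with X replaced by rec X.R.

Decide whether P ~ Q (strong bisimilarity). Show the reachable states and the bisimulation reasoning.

Reachable graph of P (5 states):
  m0 = rec X. a.(0\{b,c} + 0\{a,b} + c.(0 + X) + a.c.b.X) ⊢ --a--▸ m1
  m1 = 0\{b,c} + 0\{a,b} + c.(0 + (rec X. a.(0\{b,c} + 0\{a,b} + c.(0 + X) + a.c.b.X))) + a.c.b.(rec X. a.(0\{b,c} + 0\{a,b} + c.(0 + X) + a.c.b.X)) ⊢ --a--▸ m2, --c--▸ m3
  m2 = c.b.(rec X. a.(0\{b,c} + 0\{a,b} + c.(0 + X) + a.c.b.X)) ⊢ --c--▸ m4
  m3 = 0 + (rec X. a.(0\{b,c} + 0\{a,b} + c.(0 + X) + a.c.b.X)) ⊢ --a--▸ m1
  m4 = b.(rec X. a.(0\{b,c} + 0\{a,b} + c.(0 + X) + a.c.b.X)) ⊢ --b--▸ m0
Reachable graph of Q (6 states):
  n0 = a.(0\{b,c} + 0\{a,b} + c.(0 + (rec X. a.(0\{b,c} + 0\{a,b} + c.(0 + X) + a.c.b.X))) + a.c.b.(rec X. a.(0\{b,c} + 0\{a,b} + c.(0 + X) + a.c.b.X))) ⊢ --a--▸ n1
  n1 = 0\{b,c} + 0\{a,b} + c.(0 + (rec X. a.(0\{b,c} + 0\{a,b} + c.(0 + X) + a.c.b.X))) + a.c.b.(rec X. a.(0\{b,c} + 0\{a,b} + c.(0 + X) + a.c.b.X)) ⊢ --a--▸ n2, --c--▸ n3
  n2 = c.b.(rec X. a.(0\{b,c} + 0\{a,b} + c.(0 + X) + a.c.b.X)) ⊢ --c--▸ n4
  n3 = 0 + (rec X. a.(0\{b,c} + 0\{a,b} + c.(0 + X) + a.c.b.X)) ⊢ --a--▸ n1
  n4 = b.(rec X. a.(0\{b,c} + 0\{a,b} + c.(0 + X) + a.c.b.X)) ⊢ --b--▸ n5
  n5 = rec X. a.(0\{b,c} + 0\{a,b} + c.(0 + X) + a.c.b.X) ⊢ --a--▸ n1
Coarsest stable partition (strong bisimilarity classes):
  B0 = {m0, m3, n0, n3, n5}
  B1 = {m1, n1}
  B2 = {m2, n2}
  B3 = {m4, n4}
m0 ∈ B0, n0 ∈ B0 → same block

YES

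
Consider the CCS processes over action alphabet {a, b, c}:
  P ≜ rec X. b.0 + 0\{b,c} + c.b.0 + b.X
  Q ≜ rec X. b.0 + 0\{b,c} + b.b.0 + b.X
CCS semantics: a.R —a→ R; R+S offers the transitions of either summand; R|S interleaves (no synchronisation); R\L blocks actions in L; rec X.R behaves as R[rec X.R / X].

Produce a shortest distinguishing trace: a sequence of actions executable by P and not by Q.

c

LTS(P): 3 reachable states
  u0 = rec X. b.0 + 0\{b,c} + c.b.0 + b.X ⊢ ··b··> u0, ··b··> u1, ··c··> u2
  u1 = 0 ⊢ ·
  u2 = b.0 ⊢ ··b··> u1
LTS(Q): 3 reachable states
  v0 = rec X. b.0 + 0\{b,c} + b.b.0 + b.X ⊢ ··b··> v0, ··b··> v1, ··b··> v2
  v1 = 0 ⊢ ·
  v2 = b.0 ⊢ ··b··> v1
Run σ = ⟨c⟩ on P: start {u0}
  step 1 (c): {u2}
  ✓ P
Run σ = ⟨c⟩ on Q: start {v0}
  step 1 (c): no successor for Q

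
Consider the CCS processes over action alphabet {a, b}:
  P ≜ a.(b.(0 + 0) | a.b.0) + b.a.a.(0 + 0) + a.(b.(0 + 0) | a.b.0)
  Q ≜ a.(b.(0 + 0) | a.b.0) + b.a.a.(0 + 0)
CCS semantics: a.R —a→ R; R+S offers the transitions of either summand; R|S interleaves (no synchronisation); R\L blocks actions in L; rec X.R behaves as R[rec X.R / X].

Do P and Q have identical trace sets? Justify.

Reachable graph of P (10 states):
  s0 = a.(b.(0 + 0) | a.b.0) + b.a.a.(0 + 0) + a.(b.(0 + 0) | a.b.0) | —a→ s1, —b→ s2
  s1 = b.(0 + 0) | a.b.0 | —a→ s3, —b→ s4
  s2 = a.a.(0 + 0) | —a→ s5
  s3 = b.(0 + 0) | b.0 | —b→ s6, —b→ s7
  s4 = (0 + 0) | a.b.0 | —a→ s6
  s5 = a.(0 + 0) | —a→ s8
  s6 = (0 + 0) | b.0 | —b→ s9
  s7 = b.(0 + 0) | 0 | —b→ s9
  s8 = 0 + 0 | stopped
  s9 = (0 + 0) | 0 | stopped
Reachable graph of Q (10 states):
  t0 = a.(b.(0 + 0) | a.b.0) + b.a.a.(0 + 0) | —a→ t1, —b→ t2
  t1 = b.(0 + 0) | a.b.0 | —a→ t3, —b→ t4
  t2 = a.a.(0 + 0) | —a→ t5
  t3 = b.(0 + 0) | b.0 | —b→ t6, —b→ t7
  t4 = (0 + 0) | a.b.0 | —a→ t6
  t5 = a.(0 + 0) | —a→ t8
  t6 = (0 + 0) | b.0 | —b→ t9
  t7 = b.(0 + 0) | 0 | —b→ t9
  t8 = 0 + 0 | stopped
  t9 = (0 + 0) | 0 | stopped
Coarsest stable partition (strong bisimilarity classes):
  B0 = {s0, t0}
  B1 = {s2, t2}
  B2 = {s5, t5}
  B3 = {s8, s9, t8, t9}
  B4 = {s1, t1}
  B5 = {s4, t4}
  B6 = {s6, s7, t6, t7}
  B7 = {s3, t3}
s0 ∈ B0, t0 ∈ B0 → same block
Bisimilar ⇒ trace-equivalent.

trace-equivalent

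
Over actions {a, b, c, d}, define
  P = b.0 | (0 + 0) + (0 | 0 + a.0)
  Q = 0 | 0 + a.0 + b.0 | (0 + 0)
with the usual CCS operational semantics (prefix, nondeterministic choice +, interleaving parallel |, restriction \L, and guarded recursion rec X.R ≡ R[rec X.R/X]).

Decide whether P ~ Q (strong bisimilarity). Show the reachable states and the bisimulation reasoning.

bisimilar

P's transition system — 3 states:
  u0 = b.0 | (0 + 0) + (0 | 0 + a.0) | —a→ u1, —b→ u2
  u1 = 0 | ∅
  u2 = 0 | (0 + 0) | ∅
Q's transition system — 3 states:
  v0 = 0 | 0 + a.0 + b.0 | (0 + 0) | —a→ v1, —b→ v2
  v1 = 0 | ∅
  v2 = 0 | (0 + 0) | ∅
Partition-refinement fixed point:
  B0 = {u0, v0}
  B1 = {u1, u2, v1, v2}
u0 ∈ B0, v0 ∈ B0 → same block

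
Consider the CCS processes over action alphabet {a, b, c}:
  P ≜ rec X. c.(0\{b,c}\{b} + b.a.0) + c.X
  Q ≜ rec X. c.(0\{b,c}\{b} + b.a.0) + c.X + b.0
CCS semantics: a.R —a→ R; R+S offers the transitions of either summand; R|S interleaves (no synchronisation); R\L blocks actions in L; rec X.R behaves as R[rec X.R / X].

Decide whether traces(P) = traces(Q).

LTS(P): 4 reachable states
  p0 = rec X. c.(0\{b,c}\{b} + b.a.0) + c.X → -c-> p0, -c-> p1
  p1 = 0\{b,c}\{b} + b.a.0 → -b-> p2
  p2 = a.0 → -a-> p3
  p3 = 0 → ·
LTS(Q): 4 reachable states
  q0 = rec X. c.(0\{b,c}\{b} + b.a.0) + c.X + b.0 → -b-> q1, -c-> q0, -c-> q2
  q1 = 0 → ·
  q2 = 0\{b,c}\{b} + b.a.0 → -b-> q3
  q3 = a.0 → -a-> q1
Executing b from Q (initial set {q0}):
  step 1 (b): {q1}
  ✓ Q
Executing b from P (initial set {p0}):
  step 1 (b): ∅ (P stuck)

NO — witness ⟨b⟩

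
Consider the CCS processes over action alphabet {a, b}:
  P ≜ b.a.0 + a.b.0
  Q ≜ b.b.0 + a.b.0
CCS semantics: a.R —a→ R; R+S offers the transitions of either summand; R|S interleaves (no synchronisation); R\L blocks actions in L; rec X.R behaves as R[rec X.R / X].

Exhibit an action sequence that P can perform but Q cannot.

ba

LTS(P): 4 reachable states
  p0 = b.a.0 + a.b.0 → ··a··> p1, ··b··> p2
  p1 = b.0 → ··b··> p3
  p2 = a.0 → ··a··> p3
  p3 = 0 → ·
LTS(Q): 3 reachable states
  q0 = b.b.0 + a.b.0 → ··a··> q1, ··b··> q1
  q1 = b.0 → ··b··> q2
  q2 = 0 → ·
Trace ⟨ba⟩ through P, begin at {p0}:
  after b @ step 1: {p2}
  after a @ step 2: {p3}
  — P admits the full trace.
Trace ⟨ba⟩ through Q, begin at {q0}:
  after b @ step 1: {q1}
  after a @ step 2: no successor for Q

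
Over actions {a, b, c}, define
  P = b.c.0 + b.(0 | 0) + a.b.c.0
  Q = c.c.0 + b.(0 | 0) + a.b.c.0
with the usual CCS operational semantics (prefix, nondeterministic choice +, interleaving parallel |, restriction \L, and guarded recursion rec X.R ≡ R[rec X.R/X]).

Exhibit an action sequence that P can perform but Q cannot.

bc

Reachable graph of P (5 states):
  s0 = b.c.0 + b.(0 | 0) + a.b.c.0 → =a=> s1, =b=> s2, =b=> s3
  s1 = b.c.0 → =b=> s3
  s2 = 0 | 0 → ∅
  s3 = c.0 → =c=> s4
  s4 = 0 → ∅
Reachable graph of Q (5 states):
  t0 = c.c.0 + b.(0 | 0) + a.b.c.0 → =a=> t1, =b=> t2, =c=> t3
  t1 = b.c.0 → =b=> t3
  t2 = 0 | 0 → ∅
  t3 = c.0 → =c=> t4
  t4 = 0 → ∅
Executing bc from P (initial set {s0}):
  [1] b ⇒ {s2, s3}
  [2] c ⇒ {s4}
  ✓ P
Executing bc from Q (initial set {t0}):
  [1] b ⇒ {t2}
  [2] c ⇒ ∅ (Q stuck)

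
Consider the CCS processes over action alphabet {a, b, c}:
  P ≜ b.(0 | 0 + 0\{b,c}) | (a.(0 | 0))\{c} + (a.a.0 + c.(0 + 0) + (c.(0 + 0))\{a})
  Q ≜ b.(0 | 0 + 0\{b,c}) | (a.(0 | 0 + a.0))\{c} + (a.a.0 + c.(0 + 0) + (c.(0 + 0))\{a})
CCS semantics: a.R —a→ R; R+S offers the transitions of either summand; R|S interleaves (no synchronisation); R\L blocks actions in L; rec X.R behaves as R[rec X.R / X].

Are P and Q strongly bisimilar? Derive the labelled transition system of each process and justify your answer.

LTS(P): 8 reachable states
  p0 = b.(0 | 0 + 0\{b,c}) | (a.(0 | 0))\{c} + (a.a.0 + c.(0 + 0) + (c.(0 + 0))\{a}) :: ··a··> p1, ··a··> p2, ··b··> p3, ··c··> p4, ··c··> p5
  p1 = a.0 :: ··a··> p6
  p2 = b.(0 | 0 + 0\{b,c}) | (0 | 0)\{c} :: ··b··> p7
  p3 = (0 | 0 + 0\{b,c}) | (a.(0 | 0))\{c} :: ··a··> p7
  p4 = (0 + 0)\{a} :: (no moves)
  p5 = 0 + 0 :: (no moves)
  p6 = 0 :: (no moves)
  p7 = (0 | 0 + 0\{b,c}) | (0 | 0)\{c} :: (no moves)
LTS(Q): 10 reachable states
  q0 = b.(0 | 0 + 0\{b,c}) | (a.(0 | 0 + a.0))\{c} + (a.a.0 + c.(0 + 0) + (c.(0 + 0))\{a}) :: ··a··> q1, ··a··> q2, ··b··> q3, ··c··> q4, ··c··> q5
  q1 = a.0 :: ··a··> q6
  q2 = b.(0 | 0 + 0\{b,c}) | (0 | 0 + a.0)\{c} :: ··a··> q7, ··b··> q8
  q3 = (0 | 0 + 0\{b,c}) | (a.(0 | 0 + a.0))\{c} :: ··a··> q8
  q4 = (0 + 0)\{a} :: (no moves)
  q5 = 0 + 0 :: (no moves)
  q6 = 0 :: (no moves)
  q7 = b.(0 | 0 + 0\{b,c}) | 0\{c} :: ··b··> q9
  q8 = (0 | 0 + 0\{b,c}) | (0 | 0 + a.0)\{c} :: ··a··> q9
  q9 = (0 | 0 + 0\{b,c}) | 0\{c} :: (no moves)
Bisimilarity quotient blocks:
  B0 = {p0}
  B1 = {p4, p5, p6, p7, q4, q5, q6, q9}
  B2 = {p1, p3, q1, q8}
  B3 = {p2, q7}
  B4 = {q0}
  B5 = {q3}
  B6 = {q2}
p0 ∈ B0, q0 ∈ B4 → different blocks

P ≁ Q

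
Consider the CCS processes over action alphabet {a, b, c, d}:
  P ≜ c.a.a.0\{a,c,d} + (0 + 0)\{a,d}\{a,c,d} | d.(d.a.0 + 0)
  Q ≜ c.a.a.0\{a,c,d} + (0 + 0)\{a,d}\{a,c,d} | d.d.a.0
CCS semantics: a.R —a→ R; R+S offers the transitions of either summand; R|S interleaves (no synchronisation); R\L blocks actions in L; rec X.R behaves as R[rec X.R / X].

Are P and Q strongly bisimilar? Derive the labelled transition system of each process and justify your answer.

Reachable graph of P (7 states):
  m0 = c.a.a.0\{a,c,d} + (0 + 0)\{a,d}\{a,c,d} | d.(d.a.0 + 0) → =c=> m1, =d=> m2
  m1 = a.a.0\{a,c,d} → =a=> m3
  m2 = (0 + 0)\{a,d}\{a,c,d} | (d.a.0 + 0) → =d=> m4
  m3 = a.0\{a,c,d} → =a=> m5
  m4 = (0 + 0)\{a,d}\{a,c,d} | a.0 → =a=> m6
  m5 = 0\{a,c,d} → ∅
  m6 = (0 + 0)\{a,d}\{a,c,d} | 0 → ∅
Reachable graph of Q (7 states):
  n0 = c.a.a.0\{a,c,d} + (0 + 0)\{a,d}\{a,c,d} | d.d.a.0 → =c=> n1, =d=> n2
  n1 = a.a.0\{a,c,d} → =a=> n3
  n2 = (0 + 0)\{a,d}\{a,c,d} | d.a.0 → =d=> n4
  n3 = a.0\{a,c,d} → =a=> n5
  n4 = (0 + 0)\{a,d}\{a,c,d} | a.0 → =a=> n6
  n5 = 0\{a,c,d} → ∅
  n6 = (0 + 0)\{a,d}\{a,c,d} | 0 → ∅
Partition-refinement fixed point:
  B0 = {m0, n0}
  B1 = {m2, n2}
  B2 = {m3, m4, n3, n4}
  B3 = {m5, m6, n5, n6}
  B4 = {m1, n1}
m0 ∈ B0, n0 ∈ B0 → same block

P ~ Q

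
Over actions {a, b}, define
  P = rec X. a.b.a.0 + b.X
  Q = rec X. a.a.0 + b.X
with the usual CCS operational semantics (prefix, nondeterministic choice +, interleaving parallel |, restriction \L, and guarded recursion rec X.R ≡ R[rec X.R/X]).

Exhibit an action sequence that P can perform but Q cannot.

P's transition system — 4 states:
  p0 = rec X. a.b.a.0 + b.X has moves —a→ p1, —b→ p0
  p1 = b.a.0 has moves —b→ p2
  p2 = a.0 has moves —a→ p3
  p3 = 0 has moves ∅
Q's transition system — 3 states:
  q0 = rec X. a.a.0 + b.X has moves —a→ q1, —b→ q0
  q1 = a.0 has moves —a→ q2
  q2 = 0 has moves ∅
Run σ = ⟨ab⟩ on P: start {p0}
  [1] a ⇒ {p1}
  [2] b ⇒ {p2}
  — P admits the full trace.
Run σ = ⟨ab⟩ on Q: start {q0}
  [1] a ⇒ {q1}
  [2] b ⇒ ∅ (Q stuck)

ab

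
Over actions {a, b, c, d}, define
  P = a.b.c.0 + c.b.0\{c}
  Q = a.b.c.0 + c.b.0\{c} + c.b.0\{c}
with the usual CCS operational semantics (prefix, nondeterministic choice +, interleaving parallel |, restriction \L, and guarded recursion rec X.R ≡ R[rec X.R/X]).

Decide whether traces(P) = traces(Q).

LTS(P): 6 reachable states
  p0 = a.b.c.0 + c.b.0\{c} has moves ··a··> p1, ··c··> p2
  p1 = b.c.0 has moves ··b··> p3
  p2 = b.0\{c} has moves ··b··> p4
  p3 = c.0 has moves ··c··> p5
  p4 = 0\{c} has moves (no moves)
  p5 = 0 has moves (no moves)
LTS(Q): 6 reachable states
  q0 = a.b.c.0 + c.b.0\{c} + c.b.0\{c} has moves ··a··> q1, ··c··> q2
  q1 = b.c.0 has moves ··b··> q3
  q2 = b.0\{c} has moves ··b··> q4
  q3 = c.0 has moves ··c··> q5
  q4 = 0\{c} has moves (no moves)
  q5 = 0 has moves (no moves)
Partition-refinement fixed point:
  B0 = {p0, q0}
  B1 = {p2, q2}
  B2 = {p4, p5, q4, q5}
  B3 = {p1, q1}
  B4 = {p3, q3}
p0 ∈ B0, q0 ∈ B0 → same block
Bisimilar ⇒ trace-equivalent.

traces(P) = traces(Q)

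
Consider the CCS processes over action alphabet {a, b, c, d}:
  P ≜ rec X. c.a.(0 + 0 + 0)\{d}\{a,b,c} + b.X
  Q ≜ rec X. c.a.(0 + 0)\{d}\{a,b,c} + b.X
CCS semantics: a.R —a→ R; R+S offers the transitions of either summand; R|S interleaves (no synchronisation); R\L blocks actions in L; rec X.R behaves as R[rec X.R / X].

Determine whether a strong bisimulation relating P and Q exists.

Reachable graph of P (3 states):
  p0 = rec X. c.a.(0 + 0 + 0)\{d}\{a,b,c} + b.X | =b=> p0, =c=> p1
  p1 = a.(0 + 0 + 0)\{d}\{a,b,c} | =a=> p2
  p2 = (0 + 0 + 0)\{d}\{a,b,c} | deadlocked
Reachable graph of Q (3 states):
  q0 = rec X. c.a.(0 + 0)\{d}\{a,b,c} + b.X | =b=> q0, =c=> q1
  q1 = a.(0 + 0)\{d}\{a,b,c} | =a=> q2
  q2 = (0 + 0)\{d}\{a,b,c} | deadlocked
Coarsest stable partition (strong bisimilarity classes):
  B0 = {p0, q0}
  B1 = {p1, q1}
  B2 = {p2, q2}
p0 ∈ B0, q0 ∈ B0 → same block

P ~ Q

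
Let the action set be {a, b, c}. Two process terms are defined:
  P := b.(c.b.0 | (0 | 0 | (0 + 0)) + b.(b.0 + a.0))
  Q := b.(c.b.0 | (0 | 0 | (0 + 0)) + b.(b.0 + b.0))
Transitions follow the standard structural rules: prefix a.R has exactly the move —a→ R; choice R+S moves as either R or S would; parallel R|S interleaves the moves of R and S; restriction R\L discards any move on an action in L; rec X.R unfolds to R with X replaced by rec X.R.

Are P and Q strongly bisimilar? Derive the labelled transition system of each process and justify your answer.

Reachable graph of P (6 states):
  m0 = b.(c.b.0 | (0 | 0 | (0 + 0)) + b.(b.0 + a.0)) has moves ··b··> m1
  m1 = c.b.0 | (0 | 0 | (0 + 0)) + b.(b.0 + a.0) has moves ··b··> m2, ··c··> m3
  m2 = b.0 + a.0 has moves ··a··> m4, ··b··> m4
  m3 = b.0 | (0 | 0 | (0 + 0)) has moves ··b··> m5
  m4 = 0 has moves ·
  m5 = 0 | (0 | 0 | (0 + 0)) has moves ·
Reachable graph of Q (6 states):
  n0 = b.(c.b.0 | (0 | 0 | (0 + 0)) + b.(b.0 + b.0)) has moves ··b··> n1
  n1 = c.b.0 | (0 | 0 | (0 + 0)) + b.(b.0 + b.0) has moves ··b··> n2, ··c··> n3
  n2 = b.0 + b.0 has moves ··b··> n4
  n3 = b.0 | (0 | 0 | (0 + 0)) has moves ··b··> n5
  n4 = 0 has moves ·
  n5 = 0 | (0 | 0 | (0 + 0)) has moves ·
Bisimilarity quotient blocks:
  B0 = {m0}
  B1 = {m1}
  B2 = {m3, n2, n3}
  B3 = {m4, m5, n4, n5}
  B4 = {m2}
  B5 = {n0}
  B6 = {n1}
m0 ∈ B0, n0 ∈ B5 → different blocks

NO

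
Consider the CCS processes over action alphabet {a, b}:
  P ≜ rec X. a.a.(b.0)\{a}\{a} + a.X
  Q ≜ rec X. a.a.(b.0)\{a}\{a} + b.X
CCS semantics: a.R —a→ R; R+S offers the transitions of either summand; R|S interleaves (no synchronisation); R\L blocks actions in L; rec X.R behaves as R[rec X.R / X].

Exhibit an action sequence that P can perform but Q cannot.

Reachable graph of P (4 states):
  s0 = rec X. a.a.(b.0)\{a}\{a} + a.X ⊢ ··a··> s0, ··a··> s1
  s1 = a.(b.0)\{a}\{a} ⊢ ··a··> s2
  s2 = (b.0)\{a}\{a} ⊢ ··b··> s3
  s3 = 0\{a}\{a} ⊢ ·
Reachable graph of Q (4 states):
  t0 = rec X. a.a.(b.0)\{a}\{a} + b.X ⊢ ··a··> t1, ··b··> t0
  t1 = a.(b.0)\{a}\{a} ⊢ ··a··> t2
  t2 = (b.0)\{a}\{a} ⊢ ··b··> t3
  t3 = 0\{a}\{a} ⊢ ·
Trace ⟨aaa⟩ through P, begin at {s0}:
  [1] a ⇒ {s0, s1}
  [2] a ⇒ {s0, s1, s2}
  [3] a ⇒ {s0, s1, s2}
  ✓ P
Trace ⟨aaa⟩ through Q, begin at {t0}:
  [1] a ⇒ {t1}
  [2] a ⇒ {t2}
  [3] a ⇒ no successor for Q

aaa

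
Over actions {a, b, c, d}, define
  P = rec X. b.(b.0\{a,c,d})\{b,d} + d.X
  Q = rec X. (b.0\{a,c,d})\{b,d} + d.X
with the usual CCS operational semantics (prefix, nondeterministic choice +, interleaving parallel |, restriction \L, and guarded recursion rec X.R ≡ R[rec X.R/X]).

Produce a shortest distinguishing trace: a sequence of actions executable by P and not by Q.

LTS(P): 2 reachable states
  p0 = rec X. b.(b.0\{a,c,d})\{b,d} + d.X | -b-> p1, -d-> p0
  p1 = (b.0\{a,c,d})\{b,d} | ∅
LTS(Q): 1 reachable states
  q0 = rec X. (b.0\{a,c,d})\{b,d} + d.X | -d-> q0
Run σ = ⟨b⟩ on P: start {p0}
  after b @ step 1: {p1}
  — P admits the full trace.
Run σ = ⟨b⟩ on Q: start {q0}
  after b @ step 1: ∅  — Q cannot continue

b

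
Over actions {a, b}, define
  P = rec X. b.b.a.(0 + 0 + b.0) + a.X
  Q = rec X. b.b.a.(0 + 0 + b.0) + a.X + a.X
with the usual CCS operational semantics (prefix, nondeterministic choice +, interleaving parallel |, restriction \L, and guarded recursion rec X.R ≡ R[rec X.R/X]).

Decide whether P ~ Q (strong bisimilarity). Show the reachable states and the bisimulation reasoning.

Reachable graph of P (5 states):
  p0 = rec X. b.b.a.(0 + 0 + b.0) + a.X | —a→ p0, —b→ p1
  p1 = b.a.(0 + 0 + b.0) | —b→ p2
  p2 = a.(0 + 0 + b.0) | —a→ p3
  p3 = 0 + 0 + b.0 | —b→ p4
  p4 = 0 | ∅
Reachable graph of Q (5 states):
  q0 = rec X. b.b.a.(0 + 0 + b.0) + a.X + a.X | —a→ q0, —b→ q1
  q1 = b.a.(0 + 0 + b.0) | —b→ q2
  q2 = a.(0 + 0 + b.0) | —a→ q3
  q3 = 0 + 0 + b.0 | —b→ q4
  q4 = 0 | ∅
Partition-refinement fixed point:
  B0 = {p0, q0}
  B1 = {p1, q1}
  B2 = {p2, q2}
  B3 = {p3, q3}
  B4 = {p4, q4}
p0 ∈ B0, q0 ∈ B0 → same block

bisimilar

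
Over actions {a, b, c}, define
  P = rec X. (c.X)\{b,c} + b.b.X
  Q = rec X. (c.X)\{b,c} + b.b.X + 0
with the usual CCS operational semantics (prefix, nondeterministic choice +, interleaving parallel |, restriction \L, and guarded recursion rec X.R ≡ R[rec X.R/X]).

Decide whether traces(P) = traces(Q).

LTS(P): 2 reachable states
  u0 = rec X. (c.X)\{b,c} + b.b.X ⊢ --b--▸ u1
  u1 = b.(rec X. (c.X)\{b,c} + b.b.X) ⊢ --b--▸ u0
LTS(Q): 2 reachable states
  v0 = rec X. (c.X)\{b,c} + b.b.X + 0 ⊢ --b--▸ v1
  v1 = b.(rec X. (c.X)\{b,c} + b.b.X + 0) ⊢ --b--▸ v0
Bisimilarity quotient blocks:
  B0 = {u0, u1, v0, v1}
u0 ∈ B0, v0 ∈ B0 → same block
Bisimilar ⇒ trace-equivalent.

traces(P) = traces(Q)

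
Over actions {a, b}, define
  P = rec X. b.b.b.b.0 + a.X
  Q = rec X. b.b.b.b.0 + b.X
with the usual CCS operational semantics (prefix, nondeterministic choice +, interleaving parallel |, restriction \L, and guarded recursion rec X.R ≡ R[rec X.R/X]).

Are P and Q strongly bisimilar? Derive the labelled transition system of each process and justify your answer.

NO

Reachable graph of P (5 states):
  m0 = rec X. b.b.b.b.0 + a.X → --a--▸ m0, --b--▸ m1
  m1 = b.b.b.0 → --b--▸ m2
  m2 = b.b.0 → --b--▸ m3
  m3 = b.0 → --b--▸ m4
  m4 = 0 → stopped
Reachable graph of Q (5 states):
  n0 = rec X. b.b.b.b.0 + b.X → --b--▸ n0, --b--▸ n1
  n1 = b.b.b.0 → --b--▸ n2
  n2 = b.b.0 → --b--▸ n3
  n3 = b.0 → --b--▸ n4
  n4 = 0 → stopped
Bisimilarity quotient blocks:
  B0 = {m0}
  B1 = {m1, n1}
  B2 = {m2, n2}
  B3 = {m3, n3}
  B4 = {m4, n4}
  B5 = {n0}
m0 ∈ B0, n0 ∈ B5 → different blocks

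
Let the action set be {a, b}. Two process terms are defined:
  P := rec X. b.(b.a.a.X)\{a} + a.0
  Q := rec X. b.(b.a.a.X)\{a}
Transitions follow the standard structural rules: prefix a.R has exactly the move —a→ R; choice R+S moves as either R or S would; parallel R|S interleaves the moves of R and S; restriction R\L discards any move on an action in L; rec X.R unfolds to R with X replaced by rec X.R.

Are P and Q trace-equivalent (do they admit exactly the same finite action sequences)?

NO — witness ⟨a⟩

Reachable graph of P (4 states):
  m0 = rec X. b.(b.a.a.X)\{a} + a.0 has moves -a-> m1, -b-> m2
  m1 = 0 has moves (no moves)
  m2 = (b.a.a.(rec X. b.(b.a.a.X)\{a} + a.0))\{a} has moves -b-> m3
  m3 = (a.a.(rec X. b.(b.a.a.X)\{a} + a.0))\{a} has moves (no moves)
Reachable graph of Q (3 states):
  n0 = rec X. b.(b.a.a.X)\{a} has moves -b-> n1
  n1 = (b.a.a.(rec X. b.(b.a.a.X)\{a}))\{a} has moves -b-> n2
  n2 = (a.a.(rec X. b.(b.a.a.X)\{a}))\{a} has moves (no moves)
Trace ⟨a⟩ through P, begin at {m0}:
  after a @ step 1: {m1}
  P completes σ.
Trace ⟨a⟩ through Q, begin at {n0}:
  after a @ step 1: no successor for Q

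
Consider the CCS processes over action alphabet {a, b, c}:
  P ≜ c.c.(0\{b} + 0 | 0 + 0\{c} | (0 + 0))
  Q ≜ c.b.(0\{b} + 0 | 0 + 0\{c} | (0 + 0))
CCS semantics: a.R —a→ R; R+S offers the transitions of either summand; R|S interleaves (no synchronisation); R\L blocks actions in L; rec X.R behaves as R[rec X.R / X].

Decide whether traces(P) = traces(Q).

P's transition system — 3 states:
  m0 = c.c.(0\{b} + 0 | 0 + 0\{c} | (0 + 0)) has moves ··c··> m1
  m1 = c.(0\{b} + 0 | 0 + 0\{c} | (0 + 0)) has moves ··c··> m2
  m2 = 0\{b} + 0 | 0 + 0\{c} | (0 + 0) has moves stopped
Q's transition system — 3 states:
  n0 = c.b.(0\{b} + 0 | 0 + 0\{c} | (0 + 0)) has moves ··c··> n1
  n1 = b.(0\{b} + 0 | 0 + 0\{c} | (0 + 0)) has moves ··b··> n2
  n2 = 0\{b} + 0 | 0 + 0\{c} | (0 + 0) has moves stopped
Trace ⟨cc⟩ through P, begin at {m0}:
  after c @ step 1: {m1}
  after c @ step 2: {m2}
  P completes σ.
Trace ⟨cc⟩ through Q, begin at {n0}:
  after c @ step 1: {n1}
  after c @ step 2: ∅ (Q stuck)

traces(P) ≠ traces(Q) — witness ⟨cc⟩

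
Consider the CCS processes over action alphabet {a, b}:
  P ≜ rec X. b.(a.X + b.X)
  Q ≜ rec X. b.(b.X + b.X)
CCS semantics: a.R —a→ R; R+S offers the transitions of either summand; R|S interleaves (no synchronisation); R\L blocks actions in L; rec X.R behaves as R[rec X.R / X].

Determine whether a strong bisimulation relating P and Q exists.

P ≁ Q

P's transition system — 2 states:
  s0 = rec X. b.(a.X + b.X) :: =b=> s1
  s1 = a.(rec X. b.(a.X + b.X)) + b.(rec X. b.(a.X + b.X)) :: =a=> s0, =b=> s0
Q's transition system — 2 states:
  t0 = rec X. b.(b.X + b.X) :: =b=> t1
  t1 = b.(rec X. b.(b.X + b.X)) + b.(rec X. b.(b.X + b.X)) :: =b=> t0
Bisimilarity quotient blocks:
  B0 = {s0}
  B1 = {s1}
  B2 = {t0, t1}
s0 ∈ B0, t0 ∈ B2 → different blocks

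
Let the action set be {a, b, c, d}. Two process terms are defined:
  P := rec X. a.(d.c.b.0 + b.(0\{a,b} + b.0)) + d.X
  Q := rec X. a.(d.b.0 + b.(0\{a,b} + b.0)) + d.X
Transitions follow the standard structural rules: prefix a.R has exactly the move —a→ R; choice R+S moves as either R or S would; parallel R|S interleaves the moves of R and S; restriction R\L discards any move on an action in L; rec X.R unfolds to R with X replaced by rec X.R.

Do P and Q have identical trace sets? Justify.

P's transition system — 6 states:
  s0 = rec X. a.(d.c.b.0 + b.(0\{a,b} + b.0)) + d.X → --a--▸ s1, --d--▸ s0
  s1 = d.c.b.0 + b.(0\{a,b} + b.0) → --b--▸ s2, --d--▸ s3
  s2 = 0\{a,b} + b.0 → --b--▸ s4
  s3 = c.b.0 → --c--▸ s5
  s4 = 0 → (no moves)
  s5 = b.0 → --b--▸ s4
Q's transition system — 5 states:
  t0 = rec X. a.(d.b.0 + b.(0\{a,b} + b.0)) + d.X → --a--▸ t1, --d--▸ t0
  t1 = d.b.0 + b.(0\{a,b} + b.0) → --b--▸ t2, --d--▸ t3
  t2 = 0\{a,b} + b.0 → --b--▸ t4
  t3 = b.0 → --b--▸ t4
  t4 = 0 → (no moves)
Executing adc from P (initial set {s0}):
  [1] a ⇒ {s1}
  [2] d ⇒ {s3}
  [3] c ⇒ {s5}
  — P admits the full trace.
Executing adc from Q (initial set {t0}):
  [1] a ⇒ {t1}
  [2] d ⇒ {t3}
  [3] c ⇒ ∅  — Q cannot continue

traces(P) ≠ traces(Q) — witness ⟨adc⟩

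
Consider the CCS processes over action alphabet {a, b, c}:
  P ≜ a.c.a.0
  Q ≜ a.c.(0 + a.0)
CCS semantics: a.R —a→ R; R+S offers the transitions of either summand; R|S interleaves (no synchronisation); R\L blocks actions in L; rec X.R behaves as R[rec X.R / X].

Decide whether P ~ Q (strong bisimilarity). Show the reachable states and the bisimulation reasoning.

P's transition system — 4 states:
  s0 = a.c.a.0 ⊢ --a--▸ s1
  s1 = c.a.0 ⊢ --c--▸ s2
  s2 = a.0 ⊢ --a--▸ s3
  s3 = 0 ⊢ (no moves)
Q's transition system — 4 states:
  t0 = a.c.(0 + a.0) ⊢ --a--▸ t1
  t1 = c.(0 + a.0) ⊢ --c--▸ t2
  t2 = 0 + a.0 ⊢ --a--▸ t3
  t3 = 0 ⊢ (no moves)
Coarsest stable partition (strong bisimilarity classes):
  B0 = {s0, t0}
  B1 = {s1, t1}
  B2 = {s2, t2}
  B3 = {s3, t3}
s0 ∈ B0, t0 ∈ B0 → same block

P ~ Q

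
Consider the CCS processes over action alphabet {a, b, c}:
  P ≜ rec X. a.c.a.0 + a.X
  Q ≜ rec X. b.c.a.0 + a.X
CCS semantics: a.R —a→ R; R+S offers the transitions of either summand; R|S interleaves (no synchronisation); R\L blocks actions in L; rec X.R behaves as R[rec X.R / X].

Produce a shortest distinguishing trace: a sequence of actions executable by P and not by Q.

ac

P's transition system — 4 states:
  u0 = rec X. a.c.a.0 + a.X → --a--▸ u0, --a--▸ u1
  u1 = c.a.0 → --c--▸ u2
  u2 = a.0 → --a--▸ u3
  u3 = 0 → deadlocked
Q's transition system — 4 states:
  v0 = rec X. b.c.a.0 + a.X → --a--▸ v0, --b--▸ v1
  v1 = c.a.0 → --c--▸ v2
  v2 = a.0 → --a--▸ v3
  v3 = 0 → deadlocked
Run σ = ⟨ac⟩ on P: start {u0}
  after a @ step 1: {u0, u1}
  after c @ step 2: {u2}
  ✓ P
Run σ = ⟨ac⟩ on Q: start {v0}
  after a @ step 1: {v0}
  after c @ step 2: no successor for Q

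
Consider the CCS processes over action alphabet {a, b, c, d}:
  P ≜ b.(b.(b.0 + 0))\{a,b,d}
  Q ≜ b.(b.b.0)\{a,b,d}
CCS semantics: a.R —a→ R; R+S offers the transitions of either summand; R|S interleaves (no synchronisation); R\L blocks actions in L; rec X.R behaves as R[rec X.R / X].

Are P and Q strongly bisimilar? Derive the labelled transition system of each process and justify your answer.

bisimilar

Reachable graph of P (2 states):
  s0 = b.(b.(b.0 + 0))\{a,b,d} :: =b=> s1
  s1 = (b.(b.0 + 0))\{a,b,d} :: (no moves)
Reachable graph of Q (2 states):
  t0 = b.(b.b.0)\{a,b,d} :: =b=> t1
  t1 = (b.b.0)\{a,b,d} :: (no moves)
Bisimilarity quotient blocks:
  B0 = {s0, t0}
  B1 = {s1, t1}
s0 ∈ B0, t0 ∈ B0 → same block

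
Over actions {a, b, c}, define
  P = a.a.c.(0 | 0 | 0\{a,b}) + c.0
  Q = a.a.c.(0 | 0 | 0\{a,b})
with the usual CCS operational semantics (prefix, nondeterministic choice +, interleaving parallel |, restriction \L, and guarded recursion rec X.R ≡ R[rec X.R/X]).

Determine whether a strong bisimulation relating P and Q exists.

LTS(P): 5 reachable states
  m0 = a.a.c.(0 | 0 | 0\{a,b}) + c.0 :: —a→ m1, —c→ m2
  m1 = a.c.(0 | 0 | 0\{a,b}) :: —a→ m3
  m2 = 0 :: (no moves)
  m3 = c.(0 | 0 | 0\{a,b}) :: —c→ m4
  m4 = 0 | 0 | 0\{a,b} :: (no moves)
LTS(Q): 4 reachable states
  n0 = a.a.c.(0 | 0 | 0\{a,b}) :: —a→ n1
  n1 = a.c.(0 | 0 | 0\{a,b}) :: —a→ n2
  n2 = c.(0 | 0 | 0\{a,b}) :: —c→ n3
  n3 = 0 | 0 | 0\{a,b} :: (no moves)
Bisimilarity quotient blocks:
  B0 = {m0}
  B1 = {m1, n1}
  B2 = {m3, n2}
  B3 = {m2, m4, n3}
  B4 = {n0}
m0 ∈ B0, n0 ∈ B4 → different blocks

NO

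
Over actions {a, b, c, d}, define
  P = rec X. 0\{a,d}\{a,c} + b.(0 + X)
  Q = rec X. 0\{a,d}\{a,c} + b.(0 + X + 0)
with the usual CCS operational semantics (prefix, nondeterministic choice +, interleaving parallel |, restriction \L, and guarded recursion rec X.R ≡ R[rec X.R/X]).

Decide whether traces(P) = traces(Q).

traces(P) = traces(Q)

Reachable graph of P (2 states):
  u0 = rec X. 0\{a,d}\{a,c} + b.(0 + X) | --b--▸ u1
  u1 = 0 + (rec X. 0\{a,d}\{a,c} + b.(0 + X)) | --b--▸ u1
Reachable graph of Q (2 states):
  v0 = rec X. 0\{a,d}\{a,c} + b.(0 + X + 0) | --b--▸ v1
  v1 = 0 + (rec X. 0\{a,d}\{a,c} + b.(0 + X + 0)) + 0 | --b--▸ v1
Coarsest stable partition (strong bisimilarity classes):
  B0 = {u0, u1, v0, v1}
u0 ∈ B0, v0 ∈ B0 → same block
Bisimilar ⇒ trace-equivalent.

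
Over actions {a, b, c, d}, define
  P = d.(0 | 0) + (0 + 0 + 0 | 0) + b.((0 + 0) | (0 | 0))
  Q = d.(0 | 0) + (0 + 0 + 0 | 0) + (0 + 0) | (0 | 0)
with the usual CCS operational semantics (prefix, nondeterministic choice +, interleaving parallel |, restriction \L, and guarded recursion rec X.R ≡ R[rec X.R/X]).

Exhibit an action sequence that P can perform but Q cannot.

b

P's transition system — 3 states:
  p0 = d.(0 | 0) + (0 + 0 + 0 | 0) + b.((0 + 0) | (0 | 0)) | =b=> p1, =d=> p2
  p1 = (0 + 0) | (0 | 0) | ∅
  p2 = 0 | 0 | ∅
Q's transition system — 2 states:
  q0 = d.(0 | 0) + (0 + 0 + 0 | 0) + (0 + 0) | (0 | 0) | =d=> q1
  q1 = 0 | 0 | ∅
Run σ = ⟨b⟩ on P: start {p0}
  after b @ step 1: {p1}
  P completes σ.
Run σ = ⟨b⟩ on Q: start {q0}
  after b @ step 1: ∅  — Q cannot continue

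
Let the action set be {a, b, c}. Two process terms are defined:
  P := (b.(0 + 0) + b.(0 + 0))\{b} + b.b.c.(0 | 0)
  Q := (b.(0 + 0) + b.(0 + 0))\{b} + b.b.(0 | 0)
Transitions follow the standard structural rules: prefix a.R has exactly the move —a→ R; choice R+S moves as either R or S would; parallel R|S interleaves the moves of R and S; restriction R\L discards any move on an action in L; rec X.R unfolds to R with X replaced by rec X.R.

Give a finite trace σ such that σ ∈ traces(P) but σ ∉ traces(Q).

P's transition system — 4 states:
  u0 = (b.(0 + 0) + b.(0 + 0))\{b} + b.b.c.(0 | 0) → —b→ u1
  u1 = b.c.(0 | 0) → —b→ u2
  u2 = c.(0 | 0) → —c→ u3
  u3 = 0 | 0 → (no moves)
Q's transition system — 3 states:
  v0 = (b.(0 + 0) + b.(0 + 0))\{b} + b.b.(0 | 0) → —b→ v1
  v1 = b.(0 | 0) → —b→ v2
  v2 = 0 | 0 → (no moves)
Run σ = ⟨bbc⟩ on P: start {u0}
  step 1 (b): {u1}
  step 2 (b): {u2}
  step 3 (c): {u3}
  — P admits the full trace.
Run σ = ⟨bbc⟩ on Q: start {v0}
  step 1 (b): {v1}
  step 2 (b): {v2}
  step 3 (c): ∅ (Q stuck)

bbc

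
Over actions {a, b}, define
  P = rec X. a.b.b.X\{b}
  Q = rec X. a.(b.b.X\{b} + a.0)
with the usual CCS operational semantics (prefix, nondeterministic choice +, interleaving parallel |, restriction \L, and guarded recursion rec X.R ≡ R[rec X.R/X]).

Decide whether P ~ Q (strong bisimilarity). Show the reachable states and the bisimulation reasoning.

P's transition system — 5 states:
  m0 = rec X. a.b.b.X\{b} :: —a→ m1
  m1 = b.b.(rec X. a.b.b.X\{b})\{b} :: —b→ m2
  m2 = b.(rec X. a.b.b.X\{b})\{b} :: —b→ m3
  m3 = (rec X. a.b.b.X\{b})\{b} :: —a→ m4
  m4 = (b.b.(rec X. a.b.b.X\{b})\{b})\{b} :: stopped
Q's transition system — 7 states:
  n0 = rec X. a.(b.b.X\{b} + a.0) :: —a→ n1
  n1 = b.b.(rec X. a.(b.b.X\{b} + a.0))\{b} + a.0 :: —a→ n2, —b→ n3
  n2 = 0 :: stopped
  n3 = b.(rec X. a.(b.b.X\{b} + a.0))\{b} :: —b→ n4
  n4 = (rec X. a.(b.b.X\{b} + a.0))\{b} :: —a→ n5
  n5 = (b.b.(rec X. a.(b.b.X\{b} + a.0))\{b} + a.0)\{b} :: —a→ n6
  n6 = 0\{b} :: stopped
Partition-refinement fixed point:
  B0 = {m0}
  B1 = {m1}
  B2 = {m2}
  B3 = {m3, n5}
  B4 = {m4, n2, n6}
  B5 = {n0}
  B6 = {n1}
  B7 = {n3}
  B8 = {n4}
m0 ∈ B0, n0 ∈ B5 → different blocks

NO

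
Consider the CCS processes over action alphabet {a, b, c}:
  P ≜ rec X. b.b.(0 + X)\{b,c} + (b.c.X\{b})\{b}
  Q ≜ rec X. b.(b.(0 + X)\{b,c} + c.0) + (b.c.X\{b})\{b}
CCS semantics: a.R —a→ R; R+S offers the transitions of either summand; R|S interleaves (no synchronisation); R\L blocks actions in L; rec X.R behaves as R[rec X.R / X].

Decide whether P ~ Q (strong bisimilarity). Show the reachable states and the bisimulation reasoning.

NO

P's transition system — 3 states:
  s0 = rec X. b.b.(0 + X)\{b,c} + (b.c.X\{b})\{b} → --b--▸ s1
  s1 = b.(0 + (rec X. b.b.(0 + X)\{b,c} + (b.c.X\{b})\{b}))\{b,c} → --b--▸ s2
  s2 = (0 + (rec X. b.b.(0 + X)\{b,c} + (b.c.X\{b})\{b}))\{b,c} → ·
Q's transition system — 4 states:
  t0 = rec X. b.(b.(0 + X)\{b,c} + c.0) + (b.c.X\{b})\{b} → --b--▸ t1
  t1 = b.(0 + (rec X. b.(b.(0 + X)\{b,c} + c.0) + (b.c.X\{b})\{b}))\{b,c} + c.0 → --b--▸ t2, --c--▸ t3
  t2 = (0 + (rec X. b.(b.(0 + X)\{b,c} + c.0) + (b.c.X\{b})\{b}))\{b,c} → ·
  t3 = 0 → ·
Coarsest stable partition (strong bisimilarity classes):
  B0 = {s0}
  B1 = {s1}
  B2 = {s2, t2, t3}
  B3 = {t0}
  B4 = {t1}
s0 ∈ B0, t0 ∈ B3 → different blocks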